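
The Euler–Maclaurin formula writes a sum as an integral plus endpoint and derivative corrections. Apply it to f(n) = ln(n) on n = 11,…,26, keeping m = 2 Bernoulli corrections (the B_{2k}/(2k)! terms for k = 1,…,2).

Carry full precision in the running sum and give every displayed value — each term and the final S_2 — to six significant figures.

Integral: ∫_11^26 ln(x) dx = 43.3337.
Boundary: ½(f(11) + f(26)) = ½(2.39790 + 3.25810) = 2.82800.
So far: 46.1617.
Order-1 term: 1/12 · (0.0384615 − 0.0909091) = -0.00437063.
Running total after k=1: 46.1573.
Order-2 term: −1/720 · (0.000113792 − 0.00150263) = 1.92894e-06.

S_2 ≈ 46.1573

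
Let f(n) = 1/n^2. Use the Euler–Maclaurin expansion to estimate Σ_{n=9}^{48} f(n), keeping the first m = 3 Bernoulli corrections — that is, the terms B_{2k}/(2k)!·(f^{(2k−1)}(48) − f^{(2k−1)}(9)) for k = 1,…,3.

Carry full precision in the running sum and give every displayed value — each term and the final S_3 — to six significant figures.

S_3 ≈ 0.0968942

The integral term ∫_9^48 1/x^2 dx = 0.0902778.
½[f(9) + f(48)] = ½[0.0123457 + 0.000434028] = 0.00638985.
Running total after boundary: 0.0966676.
k=1: B_{2}/(2)! × [f^{(1)}(48) − f^{(1)}(9)] = 1/12 × (-1.80845e-05 − (-0.00274348)) = 0.000227117.
After k=1: 0.0968947.
k=2: B_{4}/(4)! × [f^{(3)}(48) − f^{(3)}(9)] = −1/720 × (-9.41901e-08 − (-0.000406442)) = -5.64372e-07.
After k=2: 0.0968942.
k=3: B_{6}/(6)! × [f^{(5)}(48) − f^{(5)}(9)] = 1/30240 × (-1.22643e-09 − (-0.000150534)) = 4.97794e-09.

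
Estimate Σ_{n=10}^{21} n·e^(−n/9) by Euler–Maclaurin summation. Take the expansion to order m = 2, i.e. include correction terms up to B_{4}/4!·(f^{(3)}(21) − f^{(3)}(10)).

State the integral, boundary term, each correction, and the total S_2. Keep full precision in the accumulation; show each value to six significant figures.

Integral: ∫_10^21 x·e^(−x/9) dx = 30.1096.
Boundary: ½(f(10) + f(21)) = ½(3.29193 + 2.03641) = 2.66417.
Running total after boundary: 32.7737.
k=1: B_{2}/(2)! × [f^{(1)}(21) − f^{(1)}(10)] = 1/12 × (-0.129296 − (-0.0365770)) = -0.00772658.
Running total after k=1: 32.7660.
k=2: B_{4}/(4)! × [f^{(3)}(21) − f^{(3)}(10)] = −1/720 × (0.000798123 − 0.00767665) = 9.55352e-06.

S_2 ≈ 32.7660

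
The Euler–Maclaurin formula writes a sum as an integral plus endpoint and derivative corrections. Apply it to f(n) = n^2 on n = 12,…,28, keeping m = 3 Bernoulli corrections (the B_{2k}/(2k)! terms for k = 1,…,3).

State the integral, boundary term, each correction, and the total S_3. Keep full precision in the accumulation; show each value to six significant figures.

∫_12^28 x^2 dx evaluates to 6741.33.
Endpoint term: (f(12) + f(28))/2 = (144.000 + 784.000)/2 = 464.000.
So far: 7205.33.
Order-1 term: 1/12 · (56.0000 − 24.0000) = 2.66667.
After k=1: 7208.00.
Order-2 term: −1/720 · (0.00000 − 0.00000) = 0.00000.
After k=2: 7208.00.
Order-3 term: 1/30240 · (0.00000 − 0.00000) = 0.00000.

S_3 ≈ 7208.00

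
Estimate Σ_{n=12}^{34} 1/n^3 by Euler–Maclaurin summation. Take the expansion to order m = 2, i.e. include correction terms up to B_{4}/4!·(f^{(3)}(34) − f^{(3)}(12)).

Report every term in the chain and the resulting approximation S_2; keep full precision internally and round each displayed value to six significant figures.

S_2 ≈ 0.00335361

∫_12^34 1/x^3 dx evaluates to 0.00303970.
Endpoint term: (f(12) + f(34))/2 = (0.000578704 + 2.54427e-05)/2 = 0.000302073.
Running total after boundary: 0.00334177.
Correction k=1: B_{2}/2! · (f^{(1)}(34) − f^{(1)}(12)) = 1/12 · (-2.24494e-06 − (-0.000144676)) = 1.18692e-05.
After k=1: 0.00335364.
Correction k=2: B_{4}/4! · (f^{(3)}(34) − f^{(3)}(12)) = −1/720 · (-3.88399e-08 − (-2.00939e-05)) = -2.78542e-08.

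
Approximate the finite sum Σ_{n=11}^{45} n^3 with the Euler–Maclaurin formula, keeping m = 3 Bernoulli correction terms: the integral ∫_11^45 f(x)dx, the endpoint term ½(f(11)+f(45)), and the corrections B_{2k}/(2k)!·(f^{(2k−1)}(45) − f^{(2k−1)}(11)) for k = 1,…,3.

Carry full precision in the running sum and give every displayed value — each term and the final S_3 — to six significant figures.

S_3 ≈ 1.06820e+06

The integral term ∫_11^45 x^3 dx = 1.02150e+06.
Boundary: ½(f(11) + f(45)) = ½(1331.00 + 91125.0) = 46228.0.
Running total after boundary: 1.06772e+06.
k=1: B_{2}/(2)! × [f^{(1)}(45) − f^{(1)}(11)] = 1/12 × (6075.00 − 363.000) = 476.000.
After k=1: 1.06820e+06.
k=2: B_{4}/(4)! × [f^{(3)}(45) − f^{(3)}(11)] = −1/720 × (6.00000 − 6.00000) = 0.00000.
After k=2: 1.06820e+06.
k=3: B_{6}/(6)! × [f^{(5)}(45) − f^{(5)}(11)] = 1/30240 × (0.00000 − 0.00000) = 0.00000.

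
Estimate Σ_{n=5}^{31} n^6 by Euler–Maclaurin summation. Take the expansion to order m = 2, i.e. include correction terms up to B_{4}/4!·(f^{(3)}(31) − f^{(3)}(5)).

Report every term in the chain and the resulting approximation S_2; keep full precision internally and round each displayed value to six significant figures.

S_2 ≈ 4.38843e+09

The integral term ∫_5^31 x^6 dx = 3.93036e+09.
Endpoint term: (f(5) + f(31))/2 = (15625.0 + 8.87504e+08)/2 = 4.43760e+08.
Integral + boundary = 4.37412e+09.
Order-1 term: 1/12 · (1.71775e+08 − 18750.0) = 1.43130e+07.
Running total after k=1: 4.38843e+09.
Order-2 term: −1/720 · (3.57492e+06 − 15000.0) = -4944.33.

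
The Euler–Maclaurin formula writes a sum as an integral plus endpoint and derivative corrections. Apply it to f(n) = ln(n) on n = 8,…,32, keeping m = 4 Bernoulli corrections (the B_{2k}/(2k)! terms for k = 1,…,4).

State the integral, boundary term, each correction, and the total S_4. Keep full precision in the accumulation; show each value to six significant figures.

∫_8^32 ln(x) dx evaluates to 70.2680.
Endpoint term: (f(8) + f(32))/2 = (2.07944 + 3.46574)/2 = 2.77259.
Integral + boundary = 73.0406.
Correction k=1: B_{2}/2! · (f^{(1)}(32) − f^{(1)}(8)) = 1/12 · (0.0312500 − 0.125000) = -0.00781250.
Running total after k=1: 73.0328.
Correction k=2: B_{4}/4! · (f^{(3)}(32) − f^{(3)}(8)) = −1/720 · (6.10352e-05 − 0.00390625) = 5.34058e-06.
Running total after k=2: 73.0328.
Correction k=3: B_{6}/6! · (f^{(5)}(32) − f^{(5)}(8)) = 1/30240 · (7.15256e-07 − 0.000732422) = -2.41966e-08.
Running total after k=3: 73.0328.
Correction k=4: B_{8}/8! · (f^{(7)}(32) − f^{(7)}(8)) = −1/1209600 · (2.09548e-08 − 0.000343323) = 2.83814e-10.

S_4 ≈ 73.0328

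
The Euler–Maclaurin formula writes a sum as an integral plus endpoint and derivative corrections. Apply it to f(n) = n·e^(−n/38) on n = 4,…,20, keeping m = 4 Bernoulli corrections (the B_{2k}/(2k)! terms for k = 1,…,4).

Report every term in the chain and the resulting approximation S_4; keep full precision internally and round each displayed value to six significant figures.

∫_4^20 x·e^(−x/38) dx evaluates to 134.466.
Boundary: ½(f(4) + f(20)) = ½(3.60035 + 11.8156) = 7.70795.
Integral + boundary = 142.174.
Correction k=1: B_{2}/2! · (f^{(1)}(20) − f^{(1)}(4)) = 1/12 · (0.279842 − 0.805342) = -0.0437916.
Partial sum through k=1: 142.130.
Correction k=2: B_{4}/4! · (f^{(3)}(20) − f^{(3)}(4)) = −1/720 · (0.00101205 − 0.00180437) = 1.10045e-06.
Partial sum through k=2: 142.130.
Correction k=3: B_{6}/6! · (f^{(5)}(20) − f^{(5)}(4)) = 1/30240 · (1.26752e-06 − 2.11290e-06) = -2.79558e-11.
Partial sum through k=3: 142.130.
Correction k=4: B_{8}/8! · (f^{(7)}(20) − f^{(7)}(4)) = −1/1209600 · (1.27021e-09 − 2.06111e-09) = 6.53855e-16.

S_4 ≈ 142.130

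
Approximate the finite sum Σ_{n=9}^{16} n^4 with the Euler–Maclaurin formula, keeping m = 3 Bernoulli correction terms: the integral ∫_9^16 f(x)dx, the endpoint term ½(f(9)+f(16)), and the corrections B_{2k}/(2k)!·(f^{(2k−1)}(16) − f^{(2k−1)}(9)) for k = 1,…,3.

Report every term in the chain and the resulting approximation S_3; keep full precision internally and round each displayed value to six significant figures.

∫_9^16 x^4 dx evaluates to 197905.
½[f(9) + f(16)] = ½[6561.00 + 65536.0] = 36048.5.
Running total after boundary: 233954.
Order-1 term: 1/12 · (16384.0 − 2916.00) = 1122.33.
After k=1: 235076.
Order-2 term: −1/720 · (384.000 − 216.000) = -0.233333.
After k=2: 235076.
Order-3 term: 1/30240 · (0.00000 − 0.00000) = 0.00000.

S_3 ≈ 235076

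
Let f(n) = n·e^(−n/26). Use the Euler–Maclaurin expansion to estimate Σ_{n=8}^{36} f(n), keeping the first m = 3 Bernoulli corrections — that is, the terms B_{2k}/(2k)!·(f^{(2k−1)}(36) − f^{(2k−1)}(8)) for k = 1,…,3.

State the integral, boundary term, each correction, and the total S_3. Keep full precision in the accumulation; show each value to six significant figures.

∫_8^36 x·e^(−x/26) dx evaluates to 246.188.
½[f(8) + f(36)] = ½[5.88113 + 9.01512] = 7.44813.
Integral + boundary = 253.636.
Correction k=1: B_{2}/2! · (f^{(1)}(36) − f^{(1)}(8)) = 1/12 · (-0.0963154 − 0.508944) = -0.0504383.
Running total after k=1: 253.586.
Correction k=2: B_{4}/4! · (f^{(3)}(36) − f^{(3)}(8)) = −1/720 · (0.000598409 − 0.00292785) = 3.23534e-06.
Running total after k=2: 253.586.
Correction k=3: B_{6}/6! · (f^{(5)}(36) − f^{(5)}(8)) = 1/30240 · (1.98121e-06 − 7.54856e-06) = -1.84105e-10.

S_3 ≈ 253.586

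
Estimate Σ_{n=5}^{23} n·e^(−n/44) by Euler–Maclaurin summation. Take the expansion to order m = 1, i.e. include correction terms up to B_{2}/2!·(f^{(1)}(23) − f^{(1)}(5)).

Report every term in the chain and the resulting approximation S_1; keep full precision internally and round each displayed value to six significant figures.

S_1 ≈ 185.542

∫_5^23 x·e^(−x/44) dx evaluates to 176.535.
Endpoint term: (f(5) + f(23))/2 = (4.46291 + 13.6367)/2 = 9.04982.
So far: 185.584.
k=1: B_{2}/(2)! × [f^{(1)}(23) − f^{(1)}(5)] = 1/12 × (0.282976 − 0.791153) = -0.0423481.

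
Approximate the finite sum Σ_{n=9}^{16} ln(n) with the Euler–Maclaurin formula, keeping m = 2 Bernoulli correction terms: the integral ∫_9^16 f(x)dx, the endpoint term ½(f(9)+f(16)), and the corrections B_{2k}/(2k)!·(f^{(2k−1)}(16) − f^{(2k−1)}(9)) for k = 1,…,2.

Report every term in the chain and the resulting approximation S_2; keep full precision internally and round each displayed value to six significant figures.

The integral term ∫_9^16 ln(x) dx = 17.5864.
½[f(9) + f(16)] = ½[2.19722 + 2.77259] = 2.48491.
Running total after boundary: 20.0713.
Order-1 term: 1/12 · (0.0625000 − 0.111111) = -0.00405093.
Partial sum through k=1: 20.0673.
Order-2 term: −1/720 · (0.000488281 − 0.00274348) = 3.13223e-06.

S_2 ≈ 20.0673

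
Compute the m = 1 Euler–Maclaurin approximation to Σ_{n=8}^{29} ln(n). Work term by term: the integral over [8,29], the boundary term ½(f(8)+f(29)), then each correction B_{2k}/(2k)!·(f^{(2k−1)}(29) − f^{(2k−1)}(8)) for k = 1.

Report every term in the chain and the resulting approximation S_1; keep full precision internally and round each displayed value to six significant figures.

S_1 ≈ 62.7319

∫_8^29 ln(x) dx evaluates to 60.0160.
½[f(8) + f(29)] = ½[2.07944 + 3.36730] = 2.72337.
Running total after boundary: 62.7394.
k=1: B_{2}/(2)! × [f^{(1)}(29) − f^{(1)}(8)] = 1/12 × (0.0344828 − 0.125000) = -0.00754310.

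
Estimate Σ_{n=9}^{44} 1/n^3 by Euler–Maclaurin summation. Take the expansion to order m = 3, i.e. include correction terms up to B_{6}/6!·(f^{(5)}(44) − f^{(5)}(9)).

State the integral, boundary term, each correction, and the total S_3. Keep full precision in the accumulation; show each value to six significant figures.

S_3 ≈ 0.00664420

Integral: ∫_9^44 1/x^3 dx = 0.00591458.
Boundary: ½(f(9) + f(44)) = ½(0.00137174 + 1.17393e-05) = 0.000691741.
Running total after boundary: 0.00660632.
Order-1 term: 1/12 · (-8.00406e-07 − (-0.000457247)) = 3.80372e-05.
Running total after k=1: 0.00664435.
Order-2 term: −1/720 · (-8.26866e-09 − (-0.000112901)) = -1.56795e-07.
Running total after k=2: 0.00664420.
Order-3 term: 1/30240 · (-1.79382e-10 − (-5.85410e-05)) = 1.93588e-09.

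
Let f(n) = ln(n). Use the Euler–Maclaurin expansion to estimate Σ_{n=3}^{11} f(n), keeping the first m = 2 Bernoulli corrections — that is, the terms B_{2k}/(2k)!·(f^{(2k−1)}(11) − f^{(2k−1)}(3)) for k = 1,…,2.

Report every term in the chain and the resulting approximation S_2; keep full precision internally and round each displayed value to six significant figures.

Integral: ∫_3^11 ln(x) dx = 15.0810.
Endpoint term: (f(3) + f(11))/2 = (1.09861 + 2.39790)/2 = 1.74825.
Integral + boundary = 16.8293.
Order-1 term: 1/12 · (0.0909091 − 0.333333) = -0.0202020.
Running total after k=1: 16.8091.
Order-2 term: −1/720 · (0.00150263 − 0.0740741) = 0.000100794.

S_2 ≈ 16.8092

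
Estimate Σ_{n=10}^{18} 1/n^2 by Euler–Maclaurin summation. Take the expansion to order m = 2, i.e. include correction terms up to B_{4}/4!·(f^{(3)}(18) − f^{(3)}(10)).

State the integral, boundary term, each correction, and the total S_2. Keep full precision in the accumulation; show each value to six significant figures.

Integral: ∫_10^18 1/x^2 dx = 0.0444444.
Boundary: ½(f(10) + f(18)) = ½(0.0100000 + 0.00308642) = 0.00654321.
So far: 0.0509877.
k=1: B_{2}/(2)! × [f^{(1)}(18) − f^{(1)}(10)] = 1/12 × (-0.000342936 − (-0.00200000)) = 0.000138089.
Running total after k=1: 0.0511257.
k=2: B_{4}/(4)! × [f^{(3)}(18) − f^{(3)}(10)] = −1/720 × (-1.27013e-05 − (-0.000240000)) = -3.15693e-07.

S_2 ≈ 0.0511254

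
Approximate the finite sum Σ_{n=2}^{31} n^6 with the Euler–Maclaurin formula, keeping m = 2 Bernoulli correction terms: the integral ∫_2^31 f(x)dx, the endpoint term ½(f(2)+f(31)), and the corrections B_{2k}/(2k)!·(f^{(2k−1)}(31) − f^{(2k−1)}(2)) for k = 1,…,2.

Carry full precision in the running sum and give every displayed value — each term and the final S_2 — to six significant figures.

The integral term ∫_2^31 x^6 dx = 3.93037e+09.
½[f(2) + f(31)] = ½[64.0000 + 8.87504e+08] = 4.43752e+08.
So far: 4.37413e+09.
Order-1 term: 1/12 · (1.71775e+08 − 192.000) = 1.43146e+07.
Partial sum through k=1: 4.38844e+09.
Order-2 term: −1/720 · (3.57492e+06 − 960.000) = -4963.83.

S_2 ≈ 4.38843e+09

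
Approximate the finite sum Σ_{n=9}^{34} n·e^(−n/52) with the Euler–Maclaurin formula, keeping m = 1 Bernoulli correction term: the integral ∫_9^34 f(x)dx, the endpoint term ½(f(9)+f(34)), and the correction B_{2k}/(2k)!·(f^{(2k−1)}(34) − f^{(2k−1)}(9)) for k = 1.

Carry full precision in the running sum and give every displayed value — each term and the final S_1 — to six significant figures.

S_1 ≈ 354.839

The integral term ∫_9^34 x·e^(−x/52) dx = 342.257.
Boundary: ½(f(9) + f(34)) = ½(7.56966 + 17.6814) = 12.6255.
Integral + boundary = 354.882.
k=1: B_{2}/(2)! × [f^{(1)}(34) − f^{(1)}(9)] = 1/12 × (0.180014 − 0.695503) = -0.0429573.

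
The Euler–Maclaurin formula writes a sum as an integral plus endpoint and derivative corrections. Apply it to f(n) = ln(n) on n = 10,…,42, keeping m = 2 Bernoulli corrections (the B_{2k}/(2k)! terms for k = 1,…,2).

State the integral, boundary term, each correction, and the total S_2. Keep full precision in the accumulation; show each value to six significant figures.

S_2 ≈ 104.970

Integral: ∫_10^42 ln(x) dx = 101.956.
Endpoint term: (f(10) + f(42))/2 = (2.30259 + 3.73767)/2 = 3.02013.
Integral + boundary = 104.976.
Correction k=1: B_{2}/2! · (f^{(1)}(42) − f^{(1)}(10)) = 1/12 · (0.0238095 − 0.100000) = -0.00634921.
Partial sum through k=1: 104.970.
Correction k=2: B_{4}/4! · (f^{(3)}(42) − f^{(3)}(10)) = −1/720 · (2.69949e-05 − 0.00200000) = 2.74028e-06.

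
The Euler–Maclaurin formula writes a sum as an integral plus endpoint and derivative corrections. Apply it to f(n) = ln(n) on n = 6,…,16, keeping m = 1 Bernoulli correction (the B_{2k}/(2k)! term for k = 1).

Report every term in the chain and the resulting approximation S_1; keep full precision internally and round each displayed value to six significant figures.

∫_6^16 ln(x) dx evaluates to 23.6109.
Endpoint term: (f(6) + f(16))/2 = (1.79176 + 2.77259)/2 = 2.28217.
Integral + boundary = 25.8930.
Correction k=1: B_{2}/2! · (f^{(1)}(16) − f^{(1)}(6)) = 1/12 · (0.0625000 − 0.166667) = -0.00868056.

S_1 ≈ 25.8844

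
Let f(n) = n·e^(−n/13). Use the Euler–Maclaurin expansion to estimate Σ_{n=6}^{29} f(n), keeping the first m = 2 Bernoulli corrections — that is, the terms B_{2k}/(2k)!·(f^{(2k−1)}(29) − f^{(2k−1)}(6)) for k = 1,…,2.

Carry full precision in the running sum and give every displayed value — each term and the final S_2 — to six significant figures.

S_2 ≈ 100.432

Integral: ∫_6^29 x·e^(−x/13) dx = 97.0220.
½[f(6) + f(29)] = ½[3.78188 + 3.11593] = 3.44890.
Running total after boundary: 100.471.
Order-1 term: 1/12 · (-0.132241 − 0.339399) = -0.0393034.
After k=1: 100.432.
Order-2 term: −1/720 · (0.000489057 − 0.00946761) = 1.24702e-05.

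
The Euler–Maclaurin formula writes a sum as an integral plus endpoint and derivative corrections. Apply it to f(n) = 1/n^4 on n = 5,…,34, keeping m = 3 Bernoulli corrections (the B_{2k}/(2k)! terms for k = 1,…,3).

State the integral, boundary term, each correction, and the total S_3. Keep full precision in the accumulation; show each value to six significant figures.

S_3 ≈ 0.00356320

∫_5^34 1/x^4 dx evaluates to 0.00265819.
Boundary: ½(f(5) + f(34)) = ½(0.00160000 + 7.48315e-07) = 0.000800374.
Running total after boundary: 0.00345856.
k=1: B_{2}/(2)! × [f^{(1)}(34) − f^{(1)}(5)] = 1/12 × (-8.80370e-08 − (-0.00128000)) = 0.000106659.
After k=1: 0.00356522.
k=2: B_{4}/(4)! × [f^{(3)}(34) − f^{(3)}(5)] = −1/720 × (-2.28470e-09 − (-0.00153600)) = -2.13333e-06.
After k=2: 0.00356309.
k=3: B_{6}/(6)! × [f^{(5)}(34) − f^{(5)}(5)] = 1/30240 × (-1.10677e-10 − (-0.00344064)) = 1.13778e-07.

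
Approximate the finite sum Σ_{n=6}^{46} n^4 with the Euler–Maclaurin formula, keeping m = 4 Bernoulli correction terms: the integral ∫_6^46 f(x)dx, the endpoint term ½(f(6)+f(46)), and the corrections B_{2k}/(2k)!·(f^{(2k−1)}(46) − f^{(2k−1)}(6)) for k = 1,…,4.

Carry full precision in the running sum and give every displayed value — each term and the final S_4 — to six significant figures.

S_4 ≈ 4.34628e+07

The integral term ∫_6^46 x^4 dx = 4.11910e+07.
Endpoint term: (f(6) + f(46))/2 = (1296.00 + 4.47746e+06)/2 = 2.23938e+06.
Running total after boundary: 4.34304e+07.
Order-1 term: 1/12 · (389344 − 864.000) = 32373.3.
Partial sum through k=1: 4.34628e+07.
Order-2 term: −1/720 · (1104.00 − 144.000) = -1.33333.
Partial sum through k=2: 4.34628e+07.
Order-3 term: 1/30240 · (0.00000 − 0.00000) = 0.00000.
Partial sum through k=3: 4.34628e+07.
Order-4 term: −1/1209600 · (0.00000 − 0.00000) = 0.00000.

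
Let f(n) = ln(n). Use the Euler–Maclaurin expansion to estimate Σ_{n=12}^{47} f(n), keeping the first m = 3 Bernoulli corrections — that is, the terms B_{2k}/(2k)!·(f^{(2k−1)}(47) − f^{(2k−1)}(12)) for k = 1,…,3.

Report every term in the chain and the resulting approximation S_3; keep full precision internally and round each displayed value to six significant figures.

∫_12^47 ln(x) dx evaluates to 116.138.
Boundary: ½(f(12) + f(47)) = ½(2.48491 + 3.85015) = 3.16753.
Integral + boundary = 119.306.
Order-1 term: 1/12 · (0.0212766 − 0.0833333) = -0.00517139.
After k=1: 119.300.
Order-2 term: −1/720 · (1.92636e-05 − 0.00115741) = 1.58076e-06.
After k=2: 119.300.
Order-3 term: 1/30240 · (1.04646e-07 − 9.64506e-05) = -3.18604e-09.

S_3 ≈ 119.300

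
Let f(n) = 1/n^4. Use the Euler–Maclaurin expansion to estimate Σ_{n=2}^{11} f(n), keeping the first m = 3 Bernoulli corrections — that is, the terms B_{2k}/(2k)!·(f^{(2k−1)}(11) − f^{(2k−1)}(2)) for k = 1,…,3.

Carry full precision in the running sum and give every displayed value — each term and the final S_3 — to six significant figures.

S_3 ≈ 0.0822469

Integral: ∫_2^11 1/x^4 dx = 0.0414162.
Endpoint term: (f(2) + f(11))/2 = (0.0625000 + 6.83013e-05)/2 = 0.0312842.
Integral + boundary = 0.0727004.
Order-1 term: 1/12 · (-2.48369e-05 − (-0.125000)) = 0.0104146.
Running total after k=1: 0.0831150.
Order-2 term: −1/720 · (-6.15790e-06 − (-0.937500)) = -0.00130207.
Running total after k=2: 0.0818129.
Order-3 term: 1/30240 · (-2.84994e-06 − (-13.1250)) = 0.000434028.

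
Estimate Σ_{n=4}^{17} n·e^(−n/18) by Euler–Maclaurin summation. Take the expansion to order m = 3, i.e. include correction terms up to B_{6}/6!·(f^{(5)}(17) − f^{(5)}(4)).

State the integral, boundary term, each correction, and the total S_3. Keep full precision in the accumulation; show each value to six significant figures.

S_3 ≈ 76.9448

∫_4^17 x·e^(−x/18) dx evaluates to 72.0878.
Boundary: ½(f(4) + f(17)) = ½(3.20295 + 6.61122) = 4.90709.
Running total after boundary: 76.9949.
k=1: B_{2}/(2)! × [f^{(1)}(17) − f^{(1)}(4)] = 1/12 × (0.0216053 − 0.622796) = -0.0500992.
Running total after k=1: 76.9448.
k=2: B_{4}/(4)! × [f^{(3)}(17) − f^{(3)}(4)] = −1/720 × (0.00246727 − 0.00686503) = 6.10800e-06.
Running total after k=2: 76.9448.
k=3: B_{6}/(6)! × [f^{(5)}(17) − f^{(5)}(4)] = 1/30240 × (1.50243e-05 − 3.64440e-05) = -7.08324e-10.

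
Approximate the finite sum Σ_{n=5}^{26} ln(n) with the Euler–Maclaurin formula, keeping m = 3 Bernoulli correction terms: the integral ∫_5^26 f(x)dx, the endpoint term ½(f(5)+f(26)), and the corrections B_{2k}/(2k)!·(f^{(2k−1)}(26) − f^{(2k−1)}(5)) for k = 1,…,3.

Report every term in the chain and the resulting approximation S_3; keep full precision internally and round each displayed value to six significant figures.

The integral term ∫_5^26 ln(x) dx = 55.6633.
Endpoint term: (f(5) + f(26))/2 = (1.60944 + 3.25810)/2 = 2.43377.
Integral + boundary = 58.0971.
Order-1 term: 1/12 · (0.0384615 − 0.200000) = -0.0134615.
Partial sum through k=1: 58.0836.
Order-2 term: −1/720 · (0.000113792 − 0.0160000) = 2.20642e-05.
Partial sum through k=2: 58.0836.
Order-3 term: 1/30240 · (2.01997e-06 − 0.00768000) = -2.53901e-07.

S_3 ≈ 58.0836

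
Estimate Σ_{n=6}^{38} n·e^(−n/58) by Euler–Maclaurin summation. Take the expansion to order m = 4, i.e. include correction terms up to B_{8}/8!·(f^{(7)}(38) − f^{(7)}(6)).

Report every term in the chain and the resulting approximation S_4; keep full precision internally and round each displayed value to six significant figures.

∫_6^38 x·e^(−x/58) dx evaluates to 455.440.
½[f(6) + f(38)] = ½[5.41034 + 19.7354] = 12.5729.
So far: 468.013.
Order-1 term: 1/12 · (0.179087 − 0.808441) = -0.0524462.
Running total after k=1: 467.960.
Order-2 term: −1/720 · (0.000362007 − 0.000776423) = 5.75577e-07.
Running total after k=2: 467.960.
Order-3 term: 1/30240 · (1.99399e-07 − 3.90168e-07) = -6.30849e-12.
Running total after k=3: 467.960.
Order-4 term: −1/1209600 · (8.65594e-11 − 1.63357e-10) = 6.34899e-17.

S_4 ≈ 467.960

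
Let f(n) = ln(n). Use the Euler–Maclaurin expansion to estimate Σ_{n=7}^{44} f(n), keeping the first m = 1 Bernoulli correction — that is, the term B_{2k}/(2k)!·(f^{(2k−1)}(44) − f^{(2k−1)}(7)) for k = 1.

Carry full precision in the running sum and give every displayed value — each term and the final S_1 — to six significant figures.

S_1 ≈ 118.738

The integral term ∫_7^44 ln(x) dx = 115.883.
Endpoint term: (f(7) + f(44))/2 = (1.94591 + 3.78419)/2 = 2.86505.
Integral + boundary = 118.748.
k=1: B_{2}/(2)! × [f^{(1)}(44) − f^{(1)}(7)] = 1/12 × (0.0227273 − 0.142857) = -0.0100108.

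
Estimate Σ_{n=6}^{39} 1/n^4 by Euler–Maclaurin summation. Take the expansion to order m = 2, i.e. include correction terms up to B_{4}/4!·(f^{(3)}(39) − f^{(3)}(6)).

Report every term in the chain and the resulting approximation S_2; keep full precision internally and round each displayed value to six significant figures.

S_2 ≈ 0.00196588

Integral: ∫_6^39 1/x^4 dx = 0.00153759.
Boundary: ½(f(6) + f(39)) = ½(0.000771605 + 4.32257e-07) = 0.000386019.
Running total after boundary: 0.00192361.
Order-1 term: 1/12 · (-4.43340e-08 − (-0.000514403)) = 4.28632e-05.
Running total after k=1: 0.00196647.
Order-2 term: −1/720 · (-8.74438e-10 − (-0.000428669)) = -5.95373e-07.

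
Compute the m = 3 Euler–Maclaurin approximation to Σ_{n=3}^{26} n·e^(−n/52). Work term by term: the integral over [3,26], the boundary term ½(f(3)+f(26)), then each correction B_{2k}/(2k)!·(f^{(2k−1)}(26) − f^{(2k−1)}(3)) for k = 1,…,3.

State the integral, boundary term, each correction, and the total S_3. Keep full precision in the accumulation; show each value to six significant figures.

∫_3^26 x·e^(−x/52) dx evaluates to 239.581.
Endpoint term: (f(3) + f(26))/2 = (2.83182 + 15.7698)/2 = 9.30081.
So far: 248.882.
k=1: B_{2}/(2)! × [f^{(1)}(26) − f^{(1)}(3)] = 1/12 × (0.303265 − 0.889482) = -0.0488514.
Partial sum through k=1: 248.833.
k=2: B_{4}/(4)! × [f^{(3)}(26) − f^{(3)}(3)] = −1/720 × (0.000560772 − 0.00102713) = 6.47722e-07.
Partial sum through k=2: 248.833.
k=3: B_{6}/(6)! × [f^{(5)}(26) − f^{(5)}(3)] = 1/30240 × (3.73295e-07 − 6.38059e-07) = -8.75544e-12.

S_3 ≈ 248.833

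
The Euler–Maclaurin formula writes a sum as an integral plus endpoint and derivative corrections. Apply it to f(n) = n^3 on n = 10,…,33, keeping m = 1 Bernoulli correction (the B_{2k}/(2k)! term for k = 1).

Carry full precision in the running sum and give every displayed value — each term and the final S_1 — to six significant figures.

S_1 ≈ 312696

Integral: ∫_10^33 x^3 dx = 293980.
Boundary: ½(f(10) + f(33)) = ½(1000.00 + 35937.0) = 18468.5.
So far: 312449.
Correction k=1: B_{2}/2! · (f^{(1)}(33) − f^{(1)}(10)) = 1/12 · (3267.00 − 300.000) = 247.250.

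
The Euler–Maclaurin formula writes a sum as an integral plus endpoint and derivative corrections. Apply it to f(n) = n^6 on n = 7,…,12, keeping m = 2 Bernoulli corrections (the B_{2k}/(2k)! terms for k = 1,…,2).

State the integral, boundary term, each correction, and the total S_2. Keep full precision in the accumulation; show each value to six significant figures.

Integral: ∫_7^12 x^6 dx = 5.00118e+06.
Boundary: ½(f(7) + f(12)) = ½(117649 + 2.98598e+06) = 1.55182e+06.
Running total after boundary: 6.55300e+06.
Order-1 term: 1/12 · (1.49299e+06 − 100842) = 116012.
After k=1: 6.66901e+06.
Order-2 term: −1/720 · (207360 − 41160.0) = -230.833.

S_2 ≈ 6.66878e+06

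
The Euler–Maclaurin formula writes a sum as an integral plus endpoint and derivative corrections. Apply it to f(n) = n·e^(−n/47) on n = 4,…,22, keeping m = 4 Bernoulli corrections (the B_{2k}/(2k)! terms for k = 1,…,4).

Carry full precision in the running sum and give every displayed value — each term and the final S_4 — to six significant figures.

S_4 ≈ 179.355

Integral: ∫_4^22 x·e^(−x/47) dx = 170.672.
Boundary: ½(f(4) + f(22)) = ½(3.67366 + 13.7764) = 8.72503.
So far: 179.397.
Correction k=1: B_{2}/2! · (f^{(1)}(22) − f^{(1)}(4)) = 1/12 · (0.333085 − 0.840252) = -0.0422639.
Partial sum through k=1: 179.355.
Correction k=2: B_{4}/4! · (f^{(3)}(22) − f^{(3)}(4)) = −1/720 · (0.000717739 − 0.00121190) = 6.86331e-07.
Partial sum through k=2: 179.355.
Correction k=3: B_{6}/6! · (f^{(5)}(22) − f^{(5)}(4)) = 1/30240 · (5.81572e-07 − 9.25042e-07) = -1.13581e-11.
Partial sum through k=3: 179.355.
Correction k=4: B_{8}/8! · (f^{(7)}(22) − f^{(7)}(4)) = −1/1209600 · (3.79461e-10 − 5.89165e-10) = 1.73367e-16.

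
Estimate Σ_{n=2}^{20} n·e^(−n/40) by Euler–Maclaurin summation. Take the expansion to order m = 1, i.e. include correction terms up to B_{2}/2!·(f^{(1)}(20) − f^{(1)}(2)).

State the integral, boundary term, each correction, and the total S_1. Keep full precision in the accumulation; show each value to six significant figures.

Integral: ∫_2^20 x·e^(−x/40) dx = 142.392.
Boundary: ½(f(2) + f(20)) = ½(1.90246 + 12.1306) = 7.01654.
Running total after boundary: 149.408.
Order-1 term: 1/12 · (0.303265 − 0.903668) = -0.0500336.

S_1 ≈ 149.358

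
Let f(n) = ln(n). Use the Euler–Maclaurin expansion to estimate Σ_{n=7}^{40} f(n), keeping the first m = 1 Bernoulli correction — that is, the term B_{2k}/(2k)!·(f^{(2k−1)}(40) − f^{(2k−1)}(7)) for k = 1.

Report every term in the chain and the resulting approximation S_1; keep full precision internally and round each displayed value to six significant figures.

The integral term ∫_7^40 ln(x) dx = 100.934.
Endpoint term: (f(7) + f(40))/2 = (1.94591 + 3.68888)/2 = 2.81739.
Running total after boundary: 103.751.
Correction k=1: B_{2}/2! · (f^{(1)}(40) − f^{(1)}(7)) = 1/12 · (0.0250000 − 0.142857) = -0.00982143.

S_1 ≈ 103.741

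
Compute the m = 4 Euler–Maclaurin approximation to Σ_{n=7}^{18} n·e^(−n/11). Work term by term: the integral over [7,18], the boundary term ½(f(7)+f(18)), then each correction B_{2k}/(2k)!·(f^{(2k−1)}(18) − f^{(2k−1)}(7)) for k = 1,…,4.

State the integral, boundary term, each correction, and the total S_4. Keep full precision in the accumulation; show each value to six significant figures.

S_4 ≈ 46.2573

Integral: ∫_7^18 x·e^(−x/11) dx = 42.6792.
Boundary: ½(f(7) + f(18)) = ½(3.70449 + 3.50436) = 3.60443.
Running total after boundary: 46.2836.
Correction k=1: B_{2}/2! · (f^{(1)}(18) − f^{(1)}(7)) = 1/12 · (-0.123892 − 0.192441) = -0.0263611.
Partial sum through k=1: 46.2572.
Correction k=2: B_{4}/4! · (f^{(3)}(18) − f^{(3)}(7)) = −1/720 · (0.00219407 − 0.0103378) = 1.13107e-05.
Partial sum through k=2: 46.2573.
Correction k=3: B_{6}/6! · (f^{(5)}(18) − f^{(5)}(7)) = 1/30240 · (4.47275e-05 − 0.000157728) = -3.73679e-09.
Partial sum through k=3: 46.2573.
Correction k=4: B_{8}/8! · (f^{(7)}(18) − f^{(7)}(7)) = −1/1209600 · (5.89440e-07 − 1.90099e-06) = 1.08428e-12.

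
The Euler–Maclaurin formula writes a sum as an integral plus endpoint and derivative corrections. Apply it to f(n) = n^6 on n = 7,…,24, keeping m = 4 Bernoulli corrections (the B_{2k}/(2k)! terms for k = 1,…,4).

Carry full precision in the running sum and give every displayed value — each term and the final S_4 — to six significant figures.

∫_7^24 x^6 dx evaluates to 6.55093e+08.
½[f(7) + f(24)] = ½[117649 + 1.91103e+08] = 9.56103e+07.
Integral + boundary = 7.50703e+08.
Correction k=1: B_{2}/2! · (f^{(1)}(24) − f^{(1)}(7)) = 1/12 · (4.77757e+07 − 100842) = 3.97291e+06.
Partial sum through k=1: 7.54676e+08.
Correction k=2: B_{4}/4! · (f^{(3)}(24) − f^{(3)}(7)) = −1/720 · (1.65888e+06 − 41160.0) = -2246.83.
Partial sum through k=2: 7.54674e+08.
Correction k=3: B_{6}/6! · (f^{(5)}(24) − f^{(5)}(7)) = 1/30240 · (17280.0 − 5040.00) = 0.404762.
Partial sum through k=3: 7.54674e+08.
Correction k=4: B_{8}/8! · (f^{(7)}(24) − f^{(7)}(7)) = −1/1209600 · (0.00000 − 0.00000) = 0.00000.

S_4 ≈ 7.54674e+08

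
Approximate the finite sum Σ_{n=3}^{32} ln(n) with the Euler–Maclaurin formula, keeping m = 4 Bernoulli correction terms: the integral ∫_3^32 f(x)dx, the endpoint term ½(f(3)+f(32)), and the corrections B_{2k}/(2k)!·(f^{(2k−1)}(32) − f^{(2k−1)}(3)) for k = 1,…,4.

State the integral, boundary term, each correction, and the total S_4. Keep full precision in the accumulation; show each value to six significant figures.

S_4 ≈ 80.8648

Integral: ∫_3^32 ln(x) dx = 78.6077.
½[f(3) + f(32)] = ½[1.09861 + 3.46574] = 2.28217.
So far: 80.8899.
Correction k=1: B_{2}/2! · (f^{(1)}(32) − f^{(1)}(3)) = 1/12 · (0.0312500 − 0.333333) = -0.0251736.
After k=1: 80.8647.
Correction k=2: B_{4}/4! · (f^{(3)}(32) − f^{(3)}(3)) = −1/720 · (6.10352e-05 − 0.0740741) = 0.000102796.
After k=2: 80.8648.
Correction k=3: B_{6}/6! · (f^{(5)}(32) − f^{(5)}(3)) = 1/30240 · (7.15256e-07 − 0.0987654) = -3.26603e-06.
After k=3: 80.8648.
Correction k=4: B_{8}/8! · (f^{(7)}(32) − f^{(7)}(3)) = −1/1209600 · (2.09548e-08 − 0.329218) = 2.72171e-07.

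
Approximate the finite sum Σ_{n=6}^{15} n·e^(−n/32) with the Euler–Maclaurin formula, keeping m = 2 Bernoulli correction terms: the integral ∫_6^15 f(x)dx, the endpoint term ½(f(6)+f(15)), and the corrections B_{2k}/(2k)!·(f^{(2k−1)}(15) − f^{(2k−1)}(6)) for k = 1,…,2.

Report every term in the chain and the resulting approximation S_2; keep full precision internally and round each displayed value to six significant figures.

∫_6^15 x·e^(−x/32) dx evaluates to 66.9203.
Endpoint term: (f(6) + f(15))/2 = (4.97417 + 9.38676)/2 = 7.18047.
Running total after boundary: 74.1007.
Correction k=1: B_{2}/2! · (f^{(1)}(15) − f^{(1)}(6)) = 1/12 · (0.332448 − 0.673586) = -0.0284282.
After k=1: 74.0723.
Correction k=2: B_{4}/4! · (f^{(3)}(15) − f^{(3)}(6)) = −1/720 · (0.00154689 − 0.00227700) = 1.01404e-06.

S_2 ≈ 74.0723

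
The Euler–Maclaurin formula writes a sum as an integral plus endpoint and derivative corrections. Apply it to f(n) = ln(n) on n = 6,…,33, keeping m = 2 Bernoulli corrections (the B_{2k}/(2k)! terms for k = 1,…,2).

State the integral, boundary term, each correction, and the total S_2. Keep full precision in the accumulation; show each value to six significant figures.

The integral term ∫_6^33 ln(x) dx = 77.6342.
Boundary: ½(f(6) + f(33)) = ½(1.79176 + 3.49651) = 2.64413.
Integral + boundary = 80.2783.
Correction k=1: B_{2}/2! · (f^{(1)}(33) − f^{(1)}(6)) = 1/12 · (0.0303030 − 0.166667) = -0.0113636.
Running total after k=1: 80.2670.
Correction k=2: B_{4}/4! · (f^{(3)}(33) − f^{(3)}(6)) = −1/720 · (5.56529e-05 − 0.00925926) = 1.27828e-05.

S_2 ≈ 80.2670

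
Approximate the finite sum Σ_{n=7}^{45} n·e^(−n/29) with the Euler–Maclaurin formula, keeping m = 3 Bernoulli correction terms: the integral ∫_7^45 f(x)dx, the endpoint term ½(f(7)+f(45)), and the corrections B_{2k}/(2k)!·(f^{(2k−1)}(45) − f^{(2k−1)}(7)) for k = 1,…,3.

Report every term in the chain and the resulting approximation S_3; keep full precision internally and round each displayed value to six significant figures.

The integral term ∫_7^45 x·e^(−x/29) dx = 365.408.
Endpoint term: (f(7) + f(45))/2 = (5.49881 + 9.53471)/2 = 7.51676.
Integral + boundary = 372.925.
k=1: B_{2}/(2)! × [f^{(1)}(45) − f^{(1)}(7)] = 1/12 × (-0.116901 − 0.595930) = -0.0594025.
Partial sum through k=1: 372.865.
k=2: B_{4}/(4)! × [f^{(3)}(45) − f^{(3)}(7)] = −1/720 × (0.000364880 − 0.00257671) = 3.07199e-06.
Partial sum through k=2: 372.865.
k=3: B_{6}/(6)! × [f^{(5)}(45) − f^{(5)}(7)] = 1/30240 × (1.03301e-06 − 5.28518e-06) = -1.40614e-10.

S_3 ≈ 372.865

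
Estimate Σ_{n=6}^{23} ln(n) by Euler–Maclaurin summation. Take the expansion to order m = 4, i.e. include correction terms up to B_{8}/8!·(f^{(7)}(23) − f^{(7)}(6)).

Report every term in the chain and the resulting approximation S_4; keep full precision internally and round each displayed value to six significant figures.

∫_6^23 ln(x) dx evaluates to 44.3658.
½[f(6) + f(23)] = ½[1.79176 + 3.13549] = 2.46363.
Running total after boundary: 46.8294.
Order-1 term: 1/12 · (0.0434783 − 0.166667) = -0.0102657.
Partial sum through k=1: 46.8192.
Order-2 term: −1/720 · (0.000164379 − 0.00925926) = 1.26318e-05.
Partial sum through k=2: 46.8192.
Order-3 term: 1/30240 · (3.72883e-06 − 0.00308642) = -1.01941e-07.
Partial sum through k=3: 46.8192.
Order-4 term: −1/1209600 · (2.11465e-07 − 0.00257202) = 2.12616e-09.

S_4 ≈ 46.8192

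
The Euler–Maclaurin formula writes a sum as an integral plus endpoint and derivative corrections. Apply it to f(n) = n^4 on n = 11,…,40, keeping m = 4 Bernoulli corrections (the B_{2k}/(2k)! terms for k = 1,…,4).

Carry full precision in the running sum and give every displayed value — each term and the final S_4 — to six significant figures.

S_4 ≈ 2.17560e+07

Integral: ∫_11^40 x^4 dx = 2.04478e+07.
Boundary: ½(f(11) + f(40)) = ½(14641.0 + 2.56000e+06) = 1.28732e+06.
Integral + boundary = 2.17351e+07.
Order-1 term: 1/12 · (256000 − 5324.00) = 20889.7.
Partial sum through k=1: 2.17560e+07.
Order-2 term: −1/720 · (960.000 − 264.000) = -0.966667.
Partial sum through k=2: 2.17560e+07.
Order-3 term: 1/30240 · (0.00000 − 0.00000) = 0.00000.
Partial sum through k=3: 2.17560e+07.
Order-4 term: −1/1209600 · (0.00000 − 0.00000) = 0.00000.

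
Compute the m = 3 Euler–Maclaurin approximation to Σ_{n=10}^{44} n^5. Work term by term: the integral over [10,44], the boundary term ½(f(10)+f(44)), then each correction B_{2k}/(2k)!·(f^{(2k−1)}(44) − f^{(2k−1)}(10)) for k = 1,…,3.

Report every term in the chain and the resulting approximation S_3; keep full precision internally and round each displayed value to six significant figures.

∫_10^44 x^5 dx evaluates to 1.20922e+09.
Boundary: ½(f(10) + f(44)) = ½(100000 + 1.64916e+08) = 8.25081e+07.
So far: 1.29173e+09.
Correction k=1: B_{2}/2! · (f^{(1)}(44) − f^{(1)}(10)) = 1/12 · (1.87405e+07 − 50000.0) = 1.55754e+06.
Running total after k=1: 1.29328e+09.
Correction k=2: B_{4}/4! · (f^{(3)}(44) − f^{(3)}(10)) = −1/720 · (116160 − 6000.00) = -153.000.
Running total after k=2: 1.29328e+09.
Correction k=3: B_{6}/6! · (f^{(5)}(44) − f^{(5)}(10)) = 1/30240 · (120.000 − 120.000) = 0.00000.

S_3 ≈ 1.29328e+09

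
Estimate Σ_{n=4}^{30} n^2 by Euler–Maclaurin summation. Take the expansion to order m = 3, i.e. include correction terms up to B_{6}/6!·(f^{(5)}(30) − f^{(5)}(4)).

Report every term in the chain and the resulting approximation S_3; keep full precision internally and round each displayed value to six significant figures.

S_3 ≈ 9441.00

The integral term ∫_4^30 x^2 dx = 8978.67.
Boundary: ½(f(4) + f(30)) = ½(16.0000 + 900.000) = 458.000.
So far: 9436.67.
k=1: B_{2}/(2)! × [f^{(1)}(30) − f^{(1)}(4)] = 1/12 × (60.0000 − 8.00000) = 4.33333.
After k=1: 9441.00.
k=2: B_{4}/(4)! × [f^{(3)}(30) − f^{(3)}(4)] = −1/720 × (0.00000 − 0.00000) = 0.00000.
After k=2: 9441.00.
k=3: B_{6}/(6)! × [f^{(5)}(30) − f^{(5)}(4)] = 1/30240 × (0.00000 − 0.00000) = 0.00000.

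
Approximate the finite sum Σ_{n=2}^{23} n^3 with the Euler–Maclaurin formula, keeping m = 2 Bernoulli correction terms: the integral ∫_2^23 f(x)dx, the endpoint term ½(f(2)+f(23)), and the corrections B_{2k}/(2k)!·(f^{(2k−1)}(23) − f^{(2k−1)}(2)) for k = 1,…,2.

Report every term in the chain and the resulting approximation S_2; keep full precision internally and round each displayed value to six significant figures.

Integral: ∫_2^23 x^3 dx = 69956.2.
Boundary: ½(f(2) + f(23)) = ½(8.00000 + 12167.0) = 6087.50.
Running total after boundary: 76043.8.
Order-1 term: 1/12 · (1587.00 − 12.0000) = 131.250.
Running total after k=1: 76175.0.
Order-2 term: −1/720 · (6.00000 − 6.00000) = 0.00000.

S_2 ≈ 76175.0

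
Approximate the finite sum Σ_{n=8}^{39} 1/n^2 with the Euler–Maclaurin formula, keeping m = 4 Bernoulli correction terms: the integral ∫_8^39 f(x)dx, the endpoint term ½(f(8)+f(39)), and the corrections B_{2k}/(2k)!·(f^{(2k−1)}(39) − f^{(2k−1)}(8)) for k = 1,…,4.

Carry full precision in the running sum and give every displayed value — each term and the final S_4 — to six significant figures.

The integral term ∫_8^39 1/x^2 dx = 0.0993590.
Boundary: ½(f(8) + f(39)) = ½(0.0156250 + 0.000657462) = 0.00814123.
Running total after boundary: 0.107500.
Correction k=1: B_{2}/2! · (f^{(1)}(39) − f^{(1)}(8)) = 1/12 · (-3.37160e-05 − (-0.00390625)) = 0.000322711.
Running total after k=1: 0.107823.
Correction k=2: B_{4}/4! · (f^{(3)}(39) − f^{(3)}(8)) = −1/720 · (-2.66004e-07 − (-0.000732422)) = -1.01688e-06.
Running total after k=2: 0.107822.
Correction k=3: B_{6}/6! · (f^{(5)}(39) − f^{(5)}(8)) = 1/30240 · (-5.24663e-09 − (-0.000343323)) = 1.13531e-08.
Running total after k=3: 0.107822.
Correction k=4: B_{8}/8! · (f^{(7)}(39) − f^{(7)}(8)) = −1/1209600 · (-1.93170e-10 − (-0.000300407)) = -2.48353e-10.

S_4 ≈ 0.107822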